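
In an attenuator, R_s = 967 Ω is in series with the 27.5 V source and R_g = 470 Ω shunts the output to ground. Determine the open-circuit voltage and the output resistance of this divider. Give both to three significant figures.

V_th = 8.99 V, R_th = 316 Ω

V_th is the open-circuit tap voltage: 27.5 × 470/(967 + 470) = 8.99 V.
With the supply zeroed, R_s and R_g appear in parallel from the tap: R_th = R_s‖R_g = (967 × 470)/1437 = 316 Ω.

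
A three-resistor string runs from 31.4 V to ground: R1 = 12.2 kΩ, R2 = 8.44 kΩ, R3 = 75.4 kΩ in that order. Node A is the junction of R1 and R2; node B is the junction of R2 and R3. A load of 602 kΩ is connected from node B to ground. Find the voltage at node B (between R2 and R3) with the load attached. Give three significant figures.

V ≈ 24.0 V

At node B, R3 is in parallel with the load: R3‖R_L = 67.01 kΩ.
Below node A the resistance is R2 + (R3‖R_L) = 75.45 kΩ, so V_A = 31.4 × 75.45/87.65 = 27.03 V.
Then V_B = V_A × (R3‖R_L)/(R2 + R3‖R_L) = 27.03 × 67.01/75.45 = 24.0 V.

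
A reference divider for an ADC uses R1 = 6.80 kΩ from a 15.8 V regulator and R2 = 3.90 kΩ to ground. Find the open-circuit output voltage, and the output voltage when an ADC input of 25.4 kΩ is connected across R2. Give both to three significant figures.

Unloaded: 5.76 V; loaded: 5.25 V

Open-circuit: V = 15.8 × 3.90/(6.80 + 3.90) = 5.76 V.
With the load, R2 becomes R2‖R_L = 3.381 kΩ, so V = 15.8 × 3.381/10.18 = 5.25 V.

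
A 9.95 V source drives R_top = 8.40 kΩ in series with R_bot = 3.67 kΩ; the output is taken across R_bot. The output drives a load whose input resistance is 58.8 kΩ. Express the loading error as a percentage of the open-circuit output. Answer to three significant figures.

4.16 %

The divider's output (Thévenin) resistance is R_top‖R_bot = 2.554 kΩ.
Fractional drop under load = R_th/(R_th + R_L) = 2.554 / (2.554 + 58.8) = 0.04163.
So the output falls by 4.16 %.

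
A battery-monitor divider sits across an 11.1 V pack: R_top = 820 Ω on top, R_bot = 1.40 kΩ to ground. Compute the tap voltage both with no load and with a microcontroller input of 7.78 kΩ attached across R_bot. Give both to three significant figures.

Unloaded: 7.00 V; loaded: 6.56 V

Open-circuit: V = 11.1 × 1400/(820 + 1400) = 7.00 V.
With the load, R_bot becomes R_bot‖R_L = 1186 Ω, so V = 11.1 × 1186/2006 = 6.56 V.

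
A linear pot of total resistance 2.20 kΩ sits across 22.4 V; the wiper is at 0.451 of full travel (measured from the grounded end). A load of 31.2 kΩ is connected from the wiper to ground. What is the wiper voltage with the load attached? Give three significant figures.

V ≈ 9.93 V

The wiper splits the pot into (1−α)R = 1208 Ω above and αR = 992.2 Ω below.
Lower section ‖ load = 961.6 Ω.
V_wiper = 22.4 × 961.6/(1208 + 961.6) = 9.93 V.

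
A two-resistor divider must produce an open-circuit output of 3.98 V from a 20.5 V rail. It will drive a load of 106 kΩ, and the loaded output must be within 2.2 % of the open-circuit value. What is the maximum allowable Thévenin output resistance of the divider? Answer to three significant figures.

Loading drop = R_th/(R_th + R_L) ≤ 0.0220, so R_th ≤ R_L · ε/(1−ε) = 106 kΩ × 0.0220/0.9780 = 2.38 kΩ.
(Any R1, R2 with R2/(R1+R2) = 0.194 and R1‖R2 ≤ 2.38 kΩ will meet the spec.)

R_th ≤ 2.38 kΩ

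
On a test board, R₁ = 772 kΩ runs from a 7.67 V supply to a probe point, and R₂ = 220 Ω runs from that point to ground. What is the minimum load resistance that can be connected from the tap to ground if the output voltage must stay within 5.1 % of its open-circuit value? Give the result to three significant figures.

Output resistance R_th = R₁‖R₂ = (772000 × 220)/772200 = 219.9 Ω.
The fractional drop is R_th/(R_th + R_L); requiring this ≤ 0.0510 gives R_L ≥ R_th(1/0.0510 − 1) = 219.9 × 18.61 = 4.09 kΩ.

R_L(min) ≈ 4.09 kΩ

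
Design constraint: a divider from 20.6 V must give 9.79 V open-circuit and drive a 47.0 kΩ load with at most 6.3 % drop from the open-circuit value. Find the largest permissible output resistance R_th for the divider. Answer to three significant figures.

Loading drop = R_th/(R_th + R_L) ≤ 0.0630, so R_th ≤ R_L · ε/(1−ε) = 47.0 kΩ × 0.0630/0.9370 = 3.16 kΩ.
(Any R1, R2 with R2/(R1+R2) = 0.475 and R1‖R2 ≤ 3.16 kΩ will meet the spec.)

R_th ≤ 3.16 kΩ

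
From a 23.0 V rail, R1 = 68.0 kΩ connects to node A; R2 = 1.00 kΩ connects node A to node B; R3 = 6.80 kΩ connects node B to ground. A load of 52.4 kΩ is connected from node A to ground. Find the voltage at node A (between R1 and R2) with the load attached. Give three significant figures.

Below node A the series string R2+R3 = 7.800 kΩ sits in parallel with the 52.4 kΩ load: 6.789 kΩ.
V_A = 23.0 × 6.789/(68.0 + 6.789) = 2.09 V.

V ≈ 2.09 V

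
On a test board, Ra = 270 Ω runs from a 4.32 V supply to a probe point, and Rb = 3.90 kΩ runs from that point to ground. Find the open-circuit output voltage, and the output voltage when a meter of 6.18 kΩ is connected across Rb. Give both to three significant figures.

Unloaded: 4.04 V; loaded: 3.88 V

Open-circuit: V = 4.32 × 3900/(270 + 3900) = 4.04 V.
With the load, Rb becomes Rb‖R_L = 2391 Ω, so V = 4.32 × 2391/2661 = 3.88 V.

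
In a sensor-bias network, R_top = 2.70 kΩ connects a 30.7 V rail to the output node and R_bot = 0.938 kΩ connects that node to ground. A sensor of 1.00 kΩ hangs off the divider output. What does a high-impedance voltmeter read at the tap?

The load sits in parallel with R_bot: R_bot‖R_L = (938 × 1000) / (938 + 1000) = 484.0 Ω.
V_out = 30.7 × 484.0 / (2700 + 484.0) = 30.7 × 484.0/3184 = 4.67 V.
(Unloaded it would have been 7.92 V.)

V_out ≈ 4.67 V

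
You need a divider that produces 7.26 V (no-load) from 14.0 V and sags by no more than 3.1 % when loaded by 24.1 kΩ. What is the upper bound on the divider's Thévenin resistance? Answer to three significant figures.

R_th ≤ 771 Ω

Loading drop = R_th/(R_th + R_L) ≤ 0.0310, so R_th ≤ R_L · ε/(1−ε) = 24.1 kΩ × 0.0310/0.9690 = 771 Ω.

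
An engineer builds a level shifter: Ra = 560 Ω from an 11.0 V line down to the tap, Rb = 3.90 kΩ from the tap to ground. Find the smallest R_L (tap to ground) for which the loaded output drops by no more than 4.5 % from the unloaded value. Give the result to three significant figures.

Output resistance R_th = Ra‖Rb = (560 × 3900)/4460 = 489.7 Ω.
The fractional drop is R_th/(R_th + R_L); requiring this ≤ 0.0450 gives R_L ≥ R_th(1/0.0450 − 1) = 489.7 × 21.22 = 10.4 kΩ.

R_L(min) ≈ 10.4 kΩ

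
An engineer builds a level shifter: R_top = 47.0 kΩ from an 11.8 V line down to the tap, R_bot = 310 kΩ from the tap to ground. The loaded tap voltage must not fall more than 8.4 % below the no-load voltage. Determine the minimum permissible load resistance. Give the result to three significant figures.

R_L(min) ≈ 445 kΩ

Output resistance R_th = R_top‖R_bot = (47.0 × 310)/357.0 = 40.81 kΩ.
The fractional drop is R_th/(R_th + R_L); requiring this ≤ 0.0840 gives R_L ≥ R_th(1/0.0840 − 1) = 40.81 × 10.90 = 445 kΩ.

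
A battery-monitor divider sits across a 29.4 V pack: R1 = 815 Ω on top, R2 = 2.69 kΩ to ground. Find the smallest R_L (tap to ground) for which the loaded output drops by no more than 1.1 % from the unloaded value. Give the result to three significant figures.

Output resistance R_th = R1‖R2 = (815 × 2690)/3505 = 625.5 Ω.
The fractional drop is R_th/(R_th + R_L); requiring this ≤ 0.0110 gives R_L ≥ R_th(1/0.0110 − 1) = 625.5 × 89.91 = 56.2 kΩ.

R_L(min) ≈ 56.2 kΩ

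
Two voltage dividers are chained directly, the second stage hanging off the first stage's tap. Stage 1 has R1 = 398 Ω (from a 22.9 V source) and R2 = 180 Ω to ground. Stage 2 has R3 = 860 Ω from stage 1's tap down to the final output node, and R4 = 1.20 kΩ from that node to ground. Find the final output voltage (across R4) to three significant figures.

Stage 2 presents R3+R4 = 2060 Ω as a load on stage 1's tap.
Stage 1's lower leg becomes R2‖(R3+R4) = 165.5 Ω, so V_mid = 22.9 × 165.5/563.5 = 6.727 V.
Stage 2 is itself unloaded: V_out = V_mid × R4/(R3+R4) = 6.727 × 1200/2060 = 3.92 V.

V_out ≈ 3.92 V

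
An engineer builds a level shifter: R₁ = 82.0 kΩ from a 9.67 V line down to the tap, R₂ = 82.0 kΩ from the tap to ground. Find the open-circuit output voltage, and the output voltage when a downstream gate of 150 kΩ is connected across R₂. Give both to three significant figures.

Unloaded: 4.83 V; loaded: 3.80 V

Open-circuit: V = 9.67 × 82.0/(82.0 + 82.0) = 4.83 V.
With the load, R₂ becomes R₂‖R_L = 53.02 kΩ, so V = 9.67 × 53.02/135.0 = 3.80 V.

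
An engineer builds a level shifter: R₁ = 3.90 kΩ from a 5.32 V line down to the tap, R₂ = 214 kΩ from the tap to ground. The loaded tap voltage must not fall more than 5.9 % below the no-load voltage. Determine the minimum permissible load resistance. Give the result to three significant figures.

R_L(min) ≈ 61.1 kΩ

Output resistance R_th = R₁‖R₂ = (3.90 × 214)/217.9 = 3.830 kΩ.
The fractional drop is R_th/(R_th + R_L); requiring this ≤ 0.0590 gives R_L ≥ R_th(1/0.0590 − 1) = 3.830 × 15.95 = 61.1 kΩ.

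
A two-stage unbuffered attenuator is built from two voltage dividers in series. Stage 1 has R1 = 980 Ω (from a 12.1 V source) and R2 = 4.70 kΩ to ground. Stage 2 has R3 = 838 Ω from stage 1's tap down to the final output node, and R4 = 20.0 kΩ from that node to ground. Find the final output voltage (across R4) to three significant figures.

V_out ≈ 9.25 V

Stage 2 presents R3+R4 = 20840 Ω as a load on stage 1's tap.
Stage 1's lower leg becomes R2‖(R3+R4) = 3835 Ω, so V_mid = 12.1 × 3835/4815 = 9.637 V.
Stage 2 is itself unloaded: V_out = V_mid × R4/(R3+R4) = 9.637 × 20000/20840 = 9.25 V.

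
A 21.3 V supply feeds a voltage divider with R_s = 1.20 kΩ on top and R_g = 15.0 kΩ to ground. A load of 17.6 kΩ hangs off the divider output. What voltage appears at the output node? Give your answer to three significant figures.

The load sits in parallel with R_g: R_g‖R_L = (15.0 × 17.6) / (15.0 + 17.6) = 8.098 kΩ.
V_out = 21.3 × 8.098 / (1.20 + 8.098) = 21.3 × 8.098/9.298 = 18.6 V.

V_out ≈ 18.6 V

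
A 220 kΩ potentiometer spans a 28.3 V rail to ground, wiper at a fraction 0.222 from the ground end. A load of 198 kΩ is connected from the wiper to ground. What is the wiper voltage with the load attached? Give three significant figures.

The wiper splits the pot into (1−α)R = 171.2 kΩ above and αR = 48.84 kΩ below.
Lower section ‖ load = 39.18 kΩ.
V_wiper = 28.3 × 39.18/(171.2 + 39.18) = 5.27 V.

V ≈ 5.27 V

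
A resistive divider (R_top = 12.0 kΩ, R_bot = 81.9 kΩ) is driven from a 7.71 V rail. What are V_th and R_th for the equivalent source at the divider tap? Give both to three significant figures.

V_th is the open-circuit tap voltage: 7.71 × 81.9/(12.0 + 81.9) = 6.72 V.
With the supply zeroed, R_top and R_bot appear in parallel from the tap: R_th = R_top‖R_bot = (12.0 × 81.9)/93.90 = 10.5 kΩ.

V_th = 6.72 V, R_th = 10.5 kΩ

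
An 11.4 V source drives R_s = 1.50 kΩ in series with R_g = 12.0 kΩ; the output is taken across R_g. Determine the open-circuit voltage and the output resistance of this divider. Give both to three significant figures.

V_th is the open-circuit tap voltage: 11.4 × 12.0/(1.50 + 12.0) = 10.1 V.
With the supply zeroed, R_s and R_g appear in parallel from the tap: R_th = R_s‖R_g = (1.50 × 12.0)/13.50 = 1.33 kΩ.

V_th = 10.1 V, R_th = 1.33 kΩ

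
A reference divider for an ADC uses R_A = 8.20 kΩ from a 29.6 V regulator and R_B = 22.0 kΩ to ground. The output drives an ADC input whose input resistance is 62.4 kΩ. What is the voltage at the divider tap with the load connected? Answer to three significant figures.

V_out ≈ 19.7 V

The load sits in parallel with R_B: R_B‖R_L = (22.0 × 62.4) / (22.0 + 62.4) = 16.27 kΩ.
V_out = 29.6 × 16.27 / (8.20 + 16.27) = 29.6 × 16.27/24.47 = 19.7 V.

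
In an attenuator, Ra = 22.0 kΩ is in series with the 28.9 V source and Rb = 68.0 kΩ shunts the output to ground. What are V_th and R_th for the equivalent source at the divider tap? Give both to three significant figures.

V_th = 21.8 V, R_th = 16.6 kΩ

V_th is the open-circuit tap voltage: 28.9 × 68.0/(22.0 + 68.0) = 21.8 V.
With the supply zeroed, Ra and Rb appear in parallel from the tap: R_th = Ra‖Rb = (22.0 × 68.0)/90.00 = 16.6 kΩ.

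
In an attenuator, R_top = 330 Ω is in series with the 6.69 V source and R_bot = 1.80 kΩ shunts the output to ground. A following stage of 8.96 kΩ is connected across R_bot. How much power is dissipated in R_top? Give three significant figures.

Total resistance from the source is R_top + (R_bot‖R_L) = 1829 Ω, so I = 6.69/1829 Ω = 3.658 mA.
P = I²·R_top = (3.658 mA)² × 330 Ω = 4.42 mW.

P ≈ 4.42 mW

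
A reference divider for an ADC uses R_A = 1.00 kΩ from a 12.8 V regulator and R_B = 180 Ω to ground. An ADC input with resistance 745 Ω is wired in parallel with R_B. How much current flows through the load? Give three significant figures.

R_B‖R_L = 145.0 Ω; V_out = 12.8 × 145.0/1145 = 1.621 V.
I_L = V_out / R_L = 1.621 / 745 Ω = 2.18 mA.

I_L ≈ 2.18 mA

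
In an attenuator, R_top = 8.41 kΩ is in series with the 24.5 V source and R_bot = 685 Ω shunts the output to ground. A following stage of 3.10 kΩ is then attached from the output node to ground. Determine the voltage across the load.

V_out ≈ 1.53 V

The load sits in parallel with R_bot: R_bot‖R_L = (685 × 3100) / (685 + 3100) = 561.0 Ω.
V_out = 24.5 × 561.0 / (8410 + 561.0) = 24.5 × 561.0/8971 = 1.53 V.
(Unloaded it would have been 1.85 V.)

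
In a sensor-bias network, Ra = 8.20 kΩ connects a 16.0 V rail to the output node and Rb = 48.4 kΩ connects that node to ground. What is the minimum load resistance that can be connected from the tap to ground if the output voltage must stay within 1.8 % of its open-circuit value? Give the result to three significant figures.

Output resistance R_th = Ra‖Rb = (8.20 × 48.4)/56.60 = 7.012 kΩ.
The fractional drop is R_th/(R_th + R_L); requiring this ≤ 0.0180 gives R_L ≥ R_th(1/0.0180 − 1) = 7.012 × 54.56 = 383 kΩ.

R_L(min) ≈ 383 kΩ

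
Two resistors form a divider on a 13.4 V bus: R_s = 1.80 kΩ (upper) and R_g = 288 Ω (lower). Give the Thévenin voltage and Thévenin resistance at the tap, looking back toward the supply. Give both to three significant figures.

V_th is the open-circuit tap voltage: 13.4 × 288/(1800 + 288) = 1.85 V.
With the supply zeroed, R_s and R_g appear in parallel from the tap: R_th = R_s‖R_g = (1800 × 288)/2088 = 248 Ω.

V_th = 1.85 V, R_th = 248 Ω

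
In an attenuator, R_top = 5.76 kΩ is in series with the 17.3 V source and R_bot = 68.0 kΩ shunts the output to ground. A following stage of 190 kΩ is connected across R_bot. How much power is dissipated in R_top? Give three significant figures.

P ≈ 0.553 mW

Total resistance from the source is R_top + (R_bot‖R_L) = 55.84 kΩ, so I = 17.3/55.84 kΩ = 0.3098 mA.
P = I²·R_top = (0.3098 mA)² × 5.76 kΩ = 0.553 mW.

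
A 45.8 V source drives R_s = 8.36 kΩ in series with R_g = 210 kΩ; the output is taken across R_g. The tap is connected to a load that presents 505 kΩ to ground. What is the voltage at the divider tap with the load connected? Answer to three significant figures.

The load sits in parallel with R_g: R_g‖R_L = (210 × 505) / (210 + 505) = 148.3 kΩ.
V_out = 45.8 × 148.3 / (8.36 + 148.3) = 45.8 × 148.3/156.7 = 43.4 V.
(Unloaded it would have been 44.0 V.)

V_out ≈ 43.4 V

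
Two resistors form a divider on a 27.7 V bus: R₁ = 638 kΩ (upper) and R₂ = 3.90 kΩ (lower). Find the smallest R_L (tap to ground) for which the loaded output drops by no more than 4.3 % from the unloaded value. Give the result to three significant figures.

R_L(min) ≈ 86.3 kΩ

Output resistance R_th = R₁‖R₂ = (638 × 3.90)/641.9 = 3.876 kΩ.
The fractional drop is R_th/(R_th + R_L); requiring this ≤ 0.0430 gives R_L ≥ R_th(1/0.0430 − 1) = 3.876 × 22.26 = 86.3 kΩ.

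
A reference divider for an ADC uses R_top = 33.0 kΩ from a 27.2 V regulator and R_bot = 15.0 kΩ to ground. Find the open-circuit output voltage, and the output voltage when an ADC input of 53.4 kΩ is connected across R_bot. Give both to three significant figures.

Unloaded: 8.50 V; loaded: 7.12 V

Open-circuit: V = 27.2 × 15.0/(33.0 + 15.0) = 8.50 V.
With the load, R_bot becomes R_bot‖R_L = 11.71 kΩ, so V = 27.2 × 11.71/44.71 = 7.12 V.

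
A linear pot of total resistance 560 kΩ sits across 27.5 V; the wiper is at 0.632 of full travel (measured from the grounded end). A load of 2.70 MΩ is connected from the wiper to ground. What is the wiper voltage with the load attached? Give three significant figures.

V ≈ 16.6 V

The wiper splits the pot into (1−α)R = 206.1 kΩ above and αR = 353.9 kΩ below.
Lower section ‖ load = 312.9 kΩ.
V_wiper = 27.5 × 312.9/(206.1 + 312.9) = 16.6 V.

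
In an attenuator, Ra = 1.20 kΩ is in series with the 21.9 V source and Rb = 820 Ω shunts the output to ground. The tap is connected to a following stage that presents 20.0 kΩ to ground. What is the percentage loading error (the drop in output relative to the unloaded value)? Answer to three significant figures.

2.38 %

The divider's output (Thévenin) resistance is Ra‖Rb = 487.1 Ω.
Fractional drop under load = R_th/(R_th + R_L) = 487.1 / (487.1 + 20000) = 0.02378.
So the output falls by 2.38 %.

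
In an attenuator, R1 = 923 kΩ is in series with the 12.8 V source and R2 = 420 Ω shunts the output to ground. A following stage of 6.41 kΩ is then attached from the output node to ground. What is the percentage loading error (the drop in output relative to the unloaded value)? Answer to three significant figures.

The divider's output (Thévenin) resistance is R1‖R2 = 419.8 Ω.
Fractional drop under load = R_th/(R_th + R_L) = 419.8 / (419.8 + 6410) = 0.06147.
So the output falls by 6.15 %.

6.15 %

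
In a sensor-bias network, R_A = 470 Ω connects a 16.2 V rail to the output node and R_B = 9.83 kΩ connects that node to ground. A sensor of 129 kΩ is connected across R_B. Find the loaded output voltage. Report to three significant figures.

The load sits in parallel with R_B: R_B‖R_L = (9830 × 129000) / (9830 + 129000) = 9134 Ω.
V_out = 16.2 × 9134 / (470 + 9134) = 16.2 × 9134/9604 = 15.4 V.

V_out ≈ 15.4 V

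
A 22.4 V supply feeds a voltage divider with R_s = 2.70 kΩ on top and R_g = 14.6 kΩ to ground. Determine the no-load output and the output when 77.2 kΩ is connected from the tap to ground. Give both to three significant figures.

Unloaded: 18.9 V; loaded: 18.4 V

Open-circuit: V = 22.4 × 14.6/(2.70 + 14.6) = 18.9 V.
With the load, R_g becomes R_g‖R_L = 12.28 kΩ, so V = 22.4 × 12.28/14.98 = 18.4 V.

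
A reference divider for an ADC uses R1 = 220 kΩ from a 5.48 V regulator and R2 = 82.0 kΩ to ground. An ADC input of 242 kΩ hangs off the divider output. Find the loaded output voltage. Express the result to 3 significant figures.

V_out ≈ 1.19 V

The load sits in parallel with R2: R2‖R_L = (82.0 × 242) / (82.0 + 242) = 61.25 kΩ.
V_out = 5.48 × 61.25 / (220 + 61.25) = 5.48 × 61.25/281.2 = 1.19 V.
(Unloaded it would have been 1.49 V.)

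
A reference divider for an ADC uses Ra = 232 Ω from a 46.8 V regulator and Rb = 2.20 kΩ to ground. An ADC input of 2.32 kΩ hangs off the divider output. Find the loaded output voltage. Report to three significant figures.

V_out ≈ 38.8 V

The load sits in parallel with Rb: Rb‖R_L = (2200 × 2320) / (2200 + 2320) = 1129 Ω.
V_out = 46.8 × 1129 / (232 + 1129) = 46.8 × 1129/1361 = 38.8 V.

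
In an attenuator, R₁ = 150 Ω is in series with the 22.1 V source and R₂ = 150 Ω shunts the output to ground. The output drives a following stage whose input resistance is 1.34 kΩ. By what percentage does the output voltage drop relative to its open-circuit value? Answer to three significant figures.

The divider's output (Thévenin) resistance is R₁‖R₂ = 75.00 Ω.
Fractional drop under load = R_th/(R_th + R_L) = 75.00 / (75.00 + 1340) = 0.05300.
So the output falls by 5.30 %.

5.30 %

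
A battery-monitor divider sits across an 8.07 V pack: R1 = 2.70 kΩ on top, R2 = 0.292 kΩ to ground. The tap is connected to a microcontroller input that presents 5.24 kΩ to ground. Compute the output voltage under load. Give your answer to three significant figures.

V_out ≈ 0.750 V

The load sits in parallel with R2: R2‖R_L = (292 × 5240) / (292 + 5240) = 276.6 Ω.
V_out = 8.07 × 276.6 / (2700 + 276.6) = 8.07 × 276.6/2977 = 0.750 V.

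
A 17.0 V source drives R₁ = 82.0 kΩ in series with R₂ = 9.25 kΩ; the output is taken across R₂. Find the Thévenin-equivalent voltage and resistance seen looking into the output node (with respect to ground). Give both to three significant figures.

V_th is the open-circuit tap voltage: 17.0 × 9.25/(82.0 + 9.25) = 1.72 V.
With the supply zeroed, R₁ and R₂ appear in parallel from the tap: R_th = R₁‖R₂ = (82.0 × 9.25)/91.25 = 8.31 kΩ.

V_th = 1.72 V, R_th = 8.31 kΩ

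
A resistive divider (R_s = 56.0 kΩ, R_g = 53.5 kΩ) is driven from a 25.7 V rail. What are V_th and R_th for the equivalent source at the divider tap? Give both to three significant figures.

V_th is the open-circuit tap voltage: 25.7 × 53.5/(56.0 + 53.5) = 12.6 V.
With the supply zeroed, R_s and R_g appear in parallel from the tap: R_th = R_s‖R_g = (56.0 × 53.5)/109.5 = 27.4 kΩ.

V_th = 12.6 V, R_th = 27.4 kΩ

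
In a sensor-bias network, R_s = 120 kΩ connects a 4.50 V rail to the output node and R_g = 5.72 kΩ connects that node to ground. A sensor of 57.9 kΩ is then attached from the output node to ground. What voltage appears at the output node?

V_out ≈ 0.187 V

The load sits in parallel with R_g: R_g‖R_L = (5.72 × 57.9) / (5.72 + 57.9) = 5.206 kΩ.
V_out = 4.50 × 5.206 / (120 + 5.206) = 4.50 × 5.206/125.2 = 0.187 V.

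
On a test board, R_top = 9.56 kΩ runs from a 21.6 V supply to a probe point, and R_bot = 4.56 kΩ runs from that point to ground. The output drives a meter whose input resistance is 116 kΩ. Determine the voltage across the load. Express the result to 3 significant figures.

V_out ≈ 6.79 V

The load sits in parallel with R_bot: R_bot‖R_L = (4.56 × 116) / (4.56 + 116) = 4.388 kΩ.
V_out = 21.6 × 4.388 / (9.56 + 4.388) = 21.6 × 4.388/13.95 = 6.79 V.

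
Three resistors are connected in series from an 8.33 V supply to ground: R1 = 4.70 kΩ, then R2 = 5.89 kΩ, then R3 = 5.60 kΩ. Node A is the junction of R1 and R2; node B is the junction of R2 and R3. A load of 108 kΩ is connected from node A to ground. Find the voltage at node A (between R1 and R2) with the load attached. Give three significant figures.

Below node A the series string R2+R3 = 11.49 kΩ sits in parallel with the 108 kΩ load: 10.39 kΩ.
V_A = 8.33 × 10.39/(4.70 + 10.39) = 5.73 V.

V ≈ 5.73 V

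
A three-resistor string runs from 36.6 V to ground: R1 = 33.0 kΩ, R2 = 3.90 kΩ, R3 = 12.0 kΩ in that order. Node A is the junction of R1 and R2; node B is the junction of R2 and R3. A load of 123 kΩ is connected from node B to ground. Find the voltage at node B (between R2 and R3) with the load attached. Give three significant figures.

At node B, R3 is in parallel with the load: R3‖R_L = 10.93 kΩ.
Below node A the resistance is R2 + (R3‖R_L) = 14.83 kΩ, so V_A = 36.6 × 14.83/47.83 = 11.35 V.
Then V_B = V_A × (R3‖R_L)/(R2 + R3‖R_L) = 11.35 × 10.93/14.83 = 8.37 V.

V ≈ 8.37 V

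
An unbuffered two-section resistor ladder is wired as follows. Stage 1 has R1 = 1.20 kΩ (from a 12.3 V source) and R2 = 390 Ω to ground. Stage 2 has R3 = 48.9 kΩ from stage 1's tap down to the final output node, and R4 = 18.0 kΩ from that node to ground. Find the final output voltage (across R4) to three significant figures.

Stage 2 presents R3+R4 = 66900 Ω as a load on stage 1's tap.
Stage 1's lower leg becomes R2‖(R3+R4) = 387.7 Ω, so V_mid = 12.3 × 387.7/1588 = 3.004 V.
Stage 2 is itself unloaded: V_out = V_mid × R4/(R3+R4) = 3.004 × 18000/66900 = 0.808 V.

V_out ≈ 0.808 V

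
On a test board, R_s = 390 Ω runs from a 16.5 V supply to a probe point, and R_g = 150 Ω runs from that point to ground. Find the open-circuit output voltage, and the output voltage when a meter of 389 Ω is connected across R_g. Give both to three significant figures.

Open-circuit: V = 16.5 × 150/(390 + 150) = 4.58 V.
With the load, R_g becomes R_g‖R_L = 108.3 Ω, so V = 16.5 × 108.3/498.3 = 3.58 V.

Unloaded: 4.58 V; loaded: 3.58 V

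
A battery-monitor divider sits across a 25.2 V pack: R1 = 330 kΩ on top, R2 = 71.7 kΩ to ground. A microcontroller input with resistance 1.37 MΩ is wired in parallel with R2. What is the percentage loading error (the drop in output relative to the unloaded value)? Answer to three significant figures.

4.12 %

The divider's output (Thévenin) resistance is R1‖R2 = 58.90 kΩ.
Fractional drop under load = R_th/(R_th + R_L) = 58.90 / (58.90 + 1370) = 0.04122.
So the output falls by 4.12 %.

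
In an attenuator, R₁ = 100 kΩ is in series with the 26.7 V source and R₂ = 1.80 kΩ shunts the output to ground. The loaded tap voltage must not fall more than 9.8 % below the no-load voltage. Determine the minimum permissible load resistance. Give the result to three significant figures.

Output resistance R_th = R₁‖R₂ = (100 × 1.80)/101.8 = 1.768 kΩ.
The fractional drop is R_th/(R_th + R_L); requiring this ≤ 0.0980 gives R_L ≥ R_th(1/0.0980 − 1) = 1.768 × 9.204 = 16.3 kΩ.

R_L(min) ≈ 16.3 kΩ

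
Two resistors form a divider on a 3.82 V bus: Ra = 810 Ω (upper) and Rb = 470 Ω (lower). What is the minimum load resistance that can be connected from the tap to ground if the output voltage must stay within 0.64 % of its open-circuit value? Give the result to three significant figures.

R_L(min) ≈ 46.2 kΩ

Output resistance R_th = Ra‖Rb = (810 × 470)/1280 = 297.4 Ω.
The fractional drop is R_th/(R_th + R_L); requiring this ≤ 0.00640 gives R_L ≥ R_th(1/0.00640 − 1) = 297.4 × 155.2 = 46.2 kΩ.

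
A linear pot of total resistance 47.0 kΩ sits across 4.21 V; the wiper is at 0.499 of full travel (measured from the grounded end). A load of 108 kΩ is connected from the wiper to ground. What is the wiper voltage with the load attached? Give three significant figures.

The wiper splits the pot into (1−α)R = 23.55 kΩ above and αR = 23.45 kΩ below.
Lower section ‖ load = 19.27 kΩ.
V_wiper = 4.21 × 19.27/(23.55 + 19.27) = 1.89 V.

V ≈ 1.89 V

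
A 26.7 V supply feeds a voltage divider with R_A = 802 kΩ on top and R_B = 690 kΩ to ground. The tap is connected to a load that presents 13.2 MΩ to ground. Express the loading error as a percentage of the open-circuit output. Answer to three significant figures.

The divider's output (Thévenin) resistance is R_A‖R_B = 370.9 kΩ.
Fractional drop under load = R_th/(R_th + R_L) = 370.9 / (370.9 + 13200) = 0.02733.
So the output falls by 2.73 %.

2.73 %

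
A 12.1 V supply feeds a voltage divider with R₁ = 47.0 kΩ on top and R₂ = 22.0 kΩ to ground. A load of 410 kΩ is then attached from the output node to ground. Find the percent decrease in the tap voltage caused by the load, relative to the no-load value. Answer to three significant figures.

The divider's output (Thévenin) resistance is R₁‖R₂ = 14.99 kΩ.
Fractional drop under load = R_th/(R_th + R_L) = 14.99 / (14.99 + 410) = 0.03526.
So the output falls by 3.53 %.

3.53 %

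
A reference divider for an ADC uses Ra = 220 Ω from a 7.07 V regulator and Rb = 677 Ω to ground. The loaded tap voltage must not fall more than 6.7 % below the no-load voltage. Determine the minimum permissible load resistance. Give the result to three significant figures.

R_L(min) ≈ 2.31 kΩ

Output resistance R_th = Ra‖Rb = (220 × 677)/897.0 = 166.0 Ω.
The fractional drop is R_th/(R_th + R_L); requiring this ≤ 0.0670 gives R_L ≥ R_th(1/0.0670 − 1) = 166.0 × 13.93 = 2.31 kΩ.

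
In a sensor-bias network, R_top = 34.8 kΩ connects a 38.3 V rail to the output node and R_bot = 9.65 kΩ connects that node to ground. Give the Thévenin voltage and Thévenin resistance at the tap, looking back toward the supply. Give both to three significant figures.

V_th is the open-circuit tap voltage: 38.3 × 9.65/(34.8 + 9.65) = 8.31 V.
With the supply zeroed, R_top and R_bot appear in parallel from the tap: R_th = R_top‖R_bot = (34.8 × 9.65)/44.45 = 7.56 kΩ.

V_th = 8.31 V, R_th = 7.56 kΩ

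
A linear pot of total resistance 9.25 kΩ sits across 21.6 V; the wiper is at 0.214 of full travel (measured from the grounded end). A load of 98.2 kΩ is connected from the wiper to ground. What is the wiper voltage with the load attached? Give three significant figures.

The wiper splits the pot into (1−α)R = 7.271 kΩ above and αR = 1.980 kΩ below.
Lower section ‖ load = 1.940 kΩ.
V_wiper = 21.6 × 1.940/(7.271 + 1.940) = 4.55 V.

V ≈ 4.55 V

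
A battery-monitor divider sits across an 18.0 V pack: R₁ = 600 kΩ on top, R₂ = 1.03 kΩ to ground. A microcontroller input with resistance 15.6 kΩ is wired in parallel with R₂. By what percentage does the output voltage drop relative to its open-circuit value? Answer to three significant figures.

The divider's output (Thévenin) resistance is R₁‖R₂ = 1.028 kΩ.
Fractional drop under load = R_th/(R_th + R_L) = 1.028 / (1.028 + 15.6) = 0.06184.
So the output falls by 6.18 %.

6.18 %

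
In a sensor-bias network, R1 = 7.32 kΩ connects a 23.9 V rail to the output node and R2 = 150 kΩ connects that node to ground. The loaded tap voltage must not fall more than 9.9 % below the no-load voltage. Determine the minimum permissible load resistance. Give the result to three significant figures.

Output resistance R_th = R1‖R2 = (7.32 × 150)/157.3 = 6.979 kΩ.
The fractional drop is R_th/(R_th + R_L); requiring this ≤ 0.0990 gives R_L ≥ R_th(1/0.0990 − 1) = 6.979 × 9.101 = 63.5 kΩ.

R_L(min) ≈ 63.5 kΩ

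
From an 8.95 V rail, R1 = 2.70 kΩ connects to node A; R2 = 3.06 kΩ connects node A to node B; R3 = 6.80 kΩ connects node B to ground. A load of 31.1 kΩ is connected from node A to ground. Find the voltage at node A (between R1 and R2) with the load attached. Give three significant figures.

Below node A the series string R2+R3 = 9.860 kΩ sits in parallel with the 31.1 kΩ load: 7.486 kΩ.
V_A = 8.95 × 7.486/(2.70 + 7.486) = 6.58 V.

V ≈ 6.58 V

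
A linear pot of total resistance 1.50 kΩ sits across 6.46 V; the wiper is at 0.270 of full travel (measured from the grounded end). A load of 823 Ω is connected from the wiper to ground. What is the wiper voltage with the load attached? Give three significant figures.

V ≈ 1.28 V

The wiper splits the pot into (1−α)R = 1095 Ω above and αR = 405.0 Ω below.
Lower section ‖ load = 271.4 Ω.
V_wiper = 6.46 × 271.4/(1095 + 271.4) = 1.28 V.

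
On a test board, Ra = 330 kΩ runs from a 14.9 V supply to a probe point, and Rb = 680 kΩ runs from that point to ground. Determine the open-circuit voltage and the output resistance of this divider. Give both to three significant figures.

V_th is the open-circuit tap voltage: 14.9 × 680/(330 + 680) = 10.0 V.
With the supply zeroed, Ra and Rb appear in parallel from the tap: R_th = Ra‖Rb = (330 × 680)/1010 = 222 kΩ.

V_th = 10.0 V, R_th = 222 kΩ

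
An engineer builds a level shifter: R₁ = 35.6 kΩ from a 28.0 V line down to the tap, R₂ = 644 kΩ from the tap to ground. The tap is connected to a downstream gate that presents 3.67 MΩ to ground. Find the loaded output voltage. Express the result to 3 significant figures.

V_out ≈ 26.3 V

The load sits in parallel with R₂: R₂‖R_L = (644 × 3670) / (644 + 3670) = 547.9 kΩ.
V_out = 28.0 × 547.9 / (35.6 + 547.9) = 28.0 × 547.9/583.5 = 26.3 V.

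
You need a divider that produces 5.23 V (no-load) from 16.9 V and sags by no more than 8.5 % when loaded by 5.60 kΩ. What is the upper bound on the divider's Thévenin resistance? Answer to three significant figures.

R_th ≤ 520 Ω

Loading drop = R_th/(R_th + R_L) ≤ 0.0850, so R_th ≤ R_L · ε/(1−ε) = 5.60 kΩ × 0.0850/0.9150 = 520 Ω.
(Any R1, R2 with R2/(R1+R2) = 0.309 and R1‖R2 ≤ 520 Ω will meet the spec.)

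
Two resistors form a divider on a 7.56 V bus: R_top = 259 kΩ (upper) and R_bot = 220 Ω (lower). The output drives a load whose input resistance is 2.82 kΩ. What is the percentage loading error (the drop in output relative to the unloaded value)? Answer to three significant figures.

7.23 %

The divider's output (Thévenin) resistance is R_top‖R_bot = 219.8 Ω.
Fractional drop under load = R_th/(R_th + R_L) = 219.8 / (219.8 + 2820) = 0.07231.
So the output falls by 7.23 %.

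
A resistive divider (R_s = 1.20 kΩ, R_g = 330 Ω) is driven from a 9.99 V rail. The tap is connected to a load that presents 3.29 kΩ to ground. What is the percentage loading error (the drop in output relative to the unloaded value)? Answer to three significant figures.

The divider's output (Thévenin) resistance is R_s‖R_g = 258.8 Ω.
Fractional drop under load = R_th/(R_th + R_L) = 258.8 / (258.8 + 3290) = 0.07293.
So the output falls by 7.29 %.

7.29 %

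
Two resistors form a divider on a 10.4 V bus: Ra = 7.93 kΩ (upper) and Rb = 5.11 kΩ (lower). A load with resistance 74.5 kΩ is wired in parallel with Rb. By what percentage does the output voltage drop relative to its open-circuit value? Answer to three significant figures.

4.00 %

The divider's output (Thévenin) resistance is Ra‖Rb = 3.108 kΩ.
Fractional drop under load = R_th/(R_th + R_L) = 3.108 / (3.108 + 74.5) = 0.04004.
So the output falls by 4.00 %.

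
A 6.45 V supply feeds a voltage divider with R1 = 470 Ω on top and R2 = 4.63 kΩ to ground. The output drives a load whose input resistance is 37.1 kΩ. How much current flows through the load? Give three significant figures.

R2‖R_L = 4116 Ω; V_out = 6.45 × 4116/4586 = 5.789 V.
I_L = V_out / R_L = 5.789 / 37.1 kΩ = 0.156 mA.

I_L ≈ 0.156 mA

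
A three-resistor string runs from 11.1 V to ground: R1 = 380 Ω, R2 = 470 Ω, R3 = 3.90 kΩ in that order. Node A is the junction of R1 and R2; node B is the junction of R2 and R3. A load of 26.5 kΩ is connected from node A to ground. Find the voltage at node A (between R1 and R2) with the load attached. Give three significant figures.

Below node A the series string R2+R3 = 4370 Ω sits in parallel with the 26500 Ω load: 3751 Ω.
V_A = 11.1 × 3751/(380 + 3751) = 10.1 V.

V ≈ 10.1 V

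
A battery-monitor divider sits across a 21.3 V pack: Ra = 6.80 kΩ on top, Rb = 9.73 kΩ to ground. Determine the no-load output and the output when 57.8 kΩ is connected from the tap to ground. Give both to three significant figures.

Open-circuit: V = 21.3 × 9.73/(6.80 + 9.73) = 12.5 V.
With the load, Rb becomes Rb‖R_L = 8.328 kΩ, so V = 21.3 × 8.328/15.13 = 11.7 V.

Unloaded: 12.5 V; loaded: 11.7 V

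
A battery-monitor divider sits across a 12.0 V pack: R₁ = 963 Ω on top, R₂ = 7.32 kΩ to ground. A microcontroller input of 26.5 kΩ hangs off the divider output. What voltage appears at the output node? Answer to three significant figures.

The load sits in parallel with R₂: R₂‖R_L = (7320 × 26500) / (7320 + 26500) = 5736 Ω.
V_out = 12.0 × 5736 / (963 + 5736) = 12.0 × 5736/6699 = 10.3 V.

V_out ≈ 10.3 V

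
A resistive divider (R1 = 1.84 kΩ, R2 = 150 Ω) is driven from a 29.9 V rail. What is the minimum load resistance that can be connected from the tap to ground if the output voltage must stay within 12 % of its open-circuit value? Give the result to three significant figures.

R_L(min) ≈ 1.02 kΩ

Output resistance R_th = R1‖R2 = (1840 × 150)/1990 = 138.7 Ω.
The fractional drop is R_th/(R_th + R_L); requiring this ≤ 0.120 gives R_L ≥ R_th(1/0.120 − 1) = 138.7 × 7.333 = 1.02 kΩ.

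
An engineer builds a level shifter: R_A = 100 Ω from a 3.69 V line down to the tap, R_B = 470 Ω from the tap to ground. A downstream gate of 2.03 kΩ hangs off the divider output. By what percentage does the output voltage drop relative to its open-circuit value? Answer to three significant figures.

3.90 %

The divider's output (Thévenin) resistance is R_A‖R_B = 82.46 Ω.
Fractional drop under load = R_th/(R_th + R_L) = 82.46 / (82.46 + 2030) = 0.03903.
So the output falls by 3.90 %.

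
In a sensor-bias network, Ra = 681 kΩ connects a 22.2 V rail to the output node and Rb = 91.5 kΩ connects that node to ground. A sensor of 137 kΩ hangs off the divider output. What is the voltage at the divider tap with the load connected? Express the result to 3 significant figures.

V_out ≈ 1.66 V

The load sits in parallel with Rb: Rb‖R_L = (91.5 × 137) / (91.5 + 137) = 54.86 kΩ.
V_out = 22.2 × 54.86 / (681 + 54.86) = 22.2 × 54.86/735.9 = 1.66 V.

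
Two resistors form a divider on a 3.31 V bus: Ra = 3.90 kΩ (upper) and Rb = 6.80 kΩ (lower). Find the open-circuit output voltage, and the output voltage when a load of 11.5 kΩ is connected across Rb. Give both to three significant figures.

Open-circuit: V = 3.31 × 6.80/(3.90 + 6.80) = 2.10 V.
With the load, Rb becomes Rb‖R_L = 4.273 kΩ, so V = 3.31 × 4.273/8.173 = 1.73 V.

Unloaded: 2.10 V; loaded: 1.73 V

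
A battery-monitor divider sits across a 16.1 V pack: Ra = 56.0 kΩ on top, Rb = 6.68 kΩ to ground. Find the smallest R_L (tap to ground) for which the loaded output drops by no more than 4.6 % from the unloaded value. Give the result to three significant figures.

Output resistance R_th = Ra‖Rb = (56.0 × 6.68)/62.68 = 5.968 kΩ.
The fractional drop is R_th/(R_th + R_L); requiring this ≤ 0.0460 gives R_L ≥ R_th(1/0.0460 − 1) = 5.968 × 20.74 = 124 kΩ.

R_L(min) ≈ 124 kΩ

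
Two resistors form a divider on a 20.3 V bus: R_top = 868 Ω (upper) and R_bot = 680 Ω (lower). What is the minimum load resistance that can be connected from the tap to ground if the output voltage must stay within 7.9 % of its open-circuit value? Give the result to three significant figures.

Output resistance R_th = R_top‖R_bot = (868 × 680)/1548 = 381.3 Ω.
The fractional drop is R_th/(R_th + R_L); requiring this ≤ 0.0790 gives R_L ≥ R_th(1/0.0790 − 1) = 381.3 × 11.66 = 4.45 kΩ.

R_L(min) ≈ 4.45 kΩ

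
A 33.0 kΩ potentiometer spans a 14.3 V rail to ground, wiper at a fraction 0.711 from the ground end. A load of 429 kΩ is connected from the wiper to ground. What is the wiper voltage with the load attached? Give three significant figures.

V ≈ 10.0 V

The wiper splits the pot into (1−α)R = 9.537 kΩ above and αR = 23.46 kΩ below.
Lower section ‖ load = 22.25 kΩ.
V_wiper = 14.3 × 22.25/(9.537 + 22.25) = 10.0 V.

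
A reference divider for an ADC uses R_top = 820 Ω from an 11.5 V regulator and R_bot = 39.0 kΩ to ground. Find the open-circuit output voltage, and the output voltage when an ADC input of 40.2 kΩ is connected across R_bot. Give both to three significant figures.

Open-circuit: V = 11.5 × 39000/(820 + 39000) = 11.3 V.
With the load, R_bot becomes R_bot‖R_L = 19800 Ω, so V = 11.5 × 19800/20620 = 11.0 V.

Unloaded: 11.3 V; loaded: 11.0 V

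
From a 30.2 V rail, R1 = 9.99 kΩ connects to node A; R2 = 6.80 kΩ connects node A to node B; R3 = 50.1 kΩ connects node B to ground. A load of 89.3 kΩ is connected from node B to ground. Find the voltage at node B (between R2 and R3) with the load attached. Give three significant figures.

At node B, R3 is in parallel with the load: R3‖R_L = 32.09 kΩ.
Below node A the resistance is R2 + (R3‖R_L) = 38.89 kΩ, so V_A = 30.2 × 38.89/48.88 = 24.03 V.
Then V_B = V_A × (R3‖R_L)/(R2 + R3‖R_L) = 24.03 × 32.09/38.89 = 19.8 V.

V ≈ 19.8 V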